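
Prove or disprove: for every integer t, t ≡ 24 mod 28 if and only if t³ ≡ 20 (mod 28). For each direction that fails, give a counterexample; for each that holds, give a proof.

The forward direction holds; the converse fails.

Converse. This fails: take t = 6. Then 6³ = 216 ≡ 20 (mod 28), yet 6 ≡ 6 (mod 28), not 24.

Forward direction. Suppose t ≡ 24 mod 28. Write t = 28j + 24. Then (28j + 24)³ = 21952j³ + 56448j² + 48384j + 13824 = 28(784j³ + 2016j² + 1728j + 493) + 20, so t³ ≡ 20 (mod 28).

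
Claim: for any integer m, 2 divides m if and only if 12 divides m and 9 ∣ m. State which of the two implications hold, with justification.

(⇒) fails; (⇐) holds.

[⇐] Suppose 12 ∣ m and 9 ∣ m. Any common multiple of 12 and 9 is a multiple of their lcm; here lcm(12, 9) = 12·9/gcd(12, 9) = 108/3 = 36, so 36 ∣ m. Since 2 ∣ 36, it follows that 2 ∣ m.

[⇒] This fails: take m = 2. Certainly 2 ∣ 2, but 12 ∤ 2.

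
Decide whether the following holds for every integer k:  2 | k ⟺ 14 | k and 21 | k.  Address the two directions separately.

(→) This fails: take k = 2. Certainly 2 ∣ 2, but 14 ∤ 2.

(←) Suppose 14 ∣ k and 21 ∣ k. Any common multiple of 14 and 21 is a multiple of their lcm; here lcm(14, 21) = 14·21/gcd(14, 21) = 294/7 = 42, so 42 ∣ k. Since 2 ∣ 42, it follows that 2 ∣ k.

Only the converse holds.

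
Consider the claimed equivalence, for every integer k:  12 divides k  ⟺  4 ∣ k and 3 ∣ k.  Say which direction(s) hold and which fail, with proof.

Both directions hold; the statement is true.

(⇐) Suppose 4 ∣ k and 3 ∣ k. Any common multiple of 4 and 3 is a multiple of their lcm; here gcd(4, 3) = 1, so lcm(4, 3) = 4·3 = 12, so 12 ∣ k.

(⇒) If 12 ∣ k, write k = 12q. Since 12 = 3·4, k = 4·(3q), so 4 ∣ k; and since 12 = 4·3, k = 3·(4q), so 3 ∣ k.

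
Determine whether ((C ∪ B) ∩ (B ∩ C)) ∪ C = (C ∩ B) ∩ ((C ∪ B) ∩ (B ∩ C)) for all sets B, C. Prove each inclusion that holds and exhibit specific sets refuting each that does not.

Forward inclusion. This inclusion fails. Take B = ∅, C = {1}; then 1 ∈ ((C ∪ B) ∩ (B ∩ C)) ∪ C but 1 ∉ (C ∩ B) ∩ ((C ∪ B) ∩ (B ∩ C)).

Reverse inclusion. Let x ∈ (C ∩ B) ∩ ((C ∪ B) ∩ (B ∩ C)). Then x ∈ B ∩ C, from which x ∈ ((C ∪ B) ∩ (B ∩ C)) ∪ C.

(⊆) fails; (⊇) holds.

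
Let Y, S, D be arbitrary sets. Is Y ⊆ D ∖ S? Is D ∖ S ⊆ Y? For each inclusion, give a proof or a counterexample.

(⊆) fails and (⊇) fails.

(⊆) This inclusion fails. Take Y = {1}, S = ∅, D = ∅; then 1 ∈ Y but 1 ∉ D ∖ S.

(⊇) This inclusion fails. Take Y = ∅, S = ∅, D = {1}; then 1 ∈ D ∖ S but 1 ∉ Y.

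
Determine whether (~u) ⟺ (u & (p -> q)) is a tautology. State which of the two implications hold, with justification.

Neither direction holds.

Forward direction. This fails. Under u = F, q = F, p = F, the left side is true but the right side is false.

Converse. This fails. Under u = T, q = F, p = F, the left side is false but the right side is true.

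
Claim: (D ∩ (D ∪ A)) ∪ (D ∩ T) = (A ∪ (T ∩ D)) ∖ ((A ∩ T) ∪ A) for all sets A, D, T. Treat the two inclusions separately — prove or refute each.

Forward inclusion. This inclusion fails. Take A = ∅, D = {1}, T = ∅; then 1 ∈ (D ∩ (D ∪ A)) ∪ (D ∩ T) but 1 ∉ (A ∪ (T ∩ D)) ∖ ((A ∩ T) ∪ A).

Reverse inclusion. Let x ∈ (A ∪ (T ∩ D)) ∖ ((A ∩ T) ∪ A). Then x ∈ D ∩ T and x ∉ A, from which x ∈ (D ∩ (D ∪ A)) ∪ (D ∩ T).

Only the reverse inclusion holds.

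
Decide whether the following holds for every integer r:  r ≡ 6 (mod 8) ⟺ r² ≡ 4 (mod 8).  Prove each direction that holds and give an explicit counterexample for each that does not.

[⇒] Suppose r ≡ 6 (mod 8). Write r = 8j + 6. Then (8j + 6)² = 64j² + 96j + 36 = 8(8j² + 12j + 4) + 4, so r² ≡ 4 (mod 8).

[⇐] This fails: take r = 2. Then 2² = 4 ≡ 4 (mod 8), yet 2 ≡ 2 (mod 8), not 6.

The forward direction holds; the converse fails.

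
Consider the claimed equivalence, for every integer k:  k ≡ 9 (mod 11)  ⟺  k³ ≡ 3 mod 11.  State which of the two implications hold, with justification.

(→) Suppose k ≡ 9 (mod 11). Write k = 11j + 9. Then (11j + 9)³ = 1331j³ + 3267j² + 2673j + 729 = 11(121j³ + 297j² + 243j + 66) + 3, so k³ ≡ 3 (mod 11).

(←) Conversely, suppose k³ ≡ 3 (mod 11). The only residue r in {0, …, 10} with r³ ≡ 3 (mod 11) is r = 9, so k ≡ 9 (mod 11).

Both implications hold.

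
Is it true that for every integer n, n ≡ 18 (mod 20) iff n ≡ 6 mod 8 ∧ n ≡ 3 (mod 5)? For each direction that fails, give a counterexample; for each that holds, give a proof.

(⇒) This fails: n = 18 gives 18 ≡ 18 (mod 20) but 18 ≡ 2 (mod 8), so the conjunction on the right does not hold.

(⇐) Conversely, if n ≡ 6 (mod 8) and n ≡ 3 (mod 5), then by the Chinese remainder theorem n ≡ 38 (mod 40). Since 38 ≡ 18 (mod 20) and 20 ∣ 40, we get n ≡ 18 (mod 20).

Not equivalent: only (⇐) holds.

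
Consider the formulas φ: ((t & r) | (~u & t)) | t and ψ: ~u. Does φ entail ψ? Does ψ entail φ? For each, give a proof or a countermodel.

Neither direction holds.

[⇒] This fails. Under r = F, u = T, t = T, the left side is true but the right side is false.

[⇐] This fails. Under r = F, u = F, t = F, the left side is false but the right side is true.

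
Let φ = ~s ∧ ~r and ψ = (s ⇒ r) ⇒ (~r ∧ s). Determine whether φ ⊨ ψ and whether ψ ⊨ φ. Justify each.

[⇒] This fails. Under r = F, s = F, the left side is true but the right side is false.

[⇐] This fails. Under r = F, s = T, the left side is false but the right side is true.

Both directions fail.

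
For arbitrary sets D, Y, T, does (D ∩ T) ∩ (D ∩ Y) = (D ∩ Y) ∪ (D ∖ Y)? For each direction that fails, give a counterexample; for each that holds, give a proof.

(⟹) Let x ∈ (D ∩ T) ∩ (D ∩ Y). Then x ∈ D ∩ Y ∩ T, from which x ∈ (D ∩ Y) ∪ (D ∖ Y).

(⟸) This inclusion fails. Take D = {1}, Y = ∅, T = ∅; then 1 ∈ (D ∩ Y) ∪ (D ∖ Y) but 1 ∉ (D ∩ T) ∩ (D ∩ Y).

Only the forward inclusion holds.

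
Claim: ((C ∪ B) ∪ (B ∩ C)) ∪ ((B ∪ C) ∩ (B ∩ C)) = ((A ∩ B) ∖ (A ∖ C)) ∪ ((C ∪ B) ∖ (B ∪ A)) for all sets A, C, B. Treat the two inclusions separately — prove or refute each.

Forward inclusion. This inclusion fails. Take A = {1}, C = {1}, B = ∅; then 1 ∈ ((C ∪ B) ∪ (B ∩ C)) ∪ ((B ∪ C) ∩ (B ∩ C)) but 1 ∉ ((A ∩ B) ∖ (A ∖ C)) ∪ ((C ∪ B) ∖ (B ∪ A)).

Reverse inclusion. Let x ∈ ((A ∩ B) ∖ (A ∖ C)) ∪ ((C ∪ B) ∖ (B ∪ A)). Then either x ∈ C and x ∉ A, B; or x ∈ A ∩ C ∩ B. In each case x ∈ ((C ∪ B) ∪ (B ∩ C)) ∪ ((B ∪ C) ∩ (B ∩ C)), so ((A ∩ B) ∖ (A ∖ C)) ∪ ((C ∪ B) ∖ (B ∪ A)) ⊆ ((C ∪ B) ∪ (B ∩ C)) ∪ ((B ∪ C) ∩ (B ∩ C)).

Only the reverse inclusion holds.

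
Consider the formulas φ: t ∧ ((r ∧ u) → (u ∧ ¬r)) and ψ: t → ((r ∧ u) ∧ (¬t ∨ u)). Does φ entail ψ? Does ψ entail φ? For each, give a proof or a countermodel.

(⇒) fails and (⇐) fails.

(⟹) This fails. Under t = T, u = F, r = F, the left side is true but the right side is false.

(⟸) This fails. Under t = F, u = F, r = F, the left side is false but the right side is true.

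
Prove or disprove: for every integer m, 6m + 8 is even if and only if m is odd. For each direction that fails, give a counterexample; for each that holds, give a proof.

(⇒) fails; (⇐) holds.

Forward direction. This fails: take m = 2. Then 6m + 8 = 20, which is even, yet m = 2 is even, not odd.

Converse. Suppose m is odd. Since 6 is even, 6m is even for every m, so 6m + 8 has the same parity as 8, which is even. Hence 6m + 8 is even.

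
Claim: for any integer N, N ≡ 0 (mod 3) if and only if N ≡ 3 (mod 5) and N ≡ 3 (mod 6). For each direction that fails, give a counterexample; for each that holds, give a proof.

Only the converse holds.

(⇒) This fails: N = 0 gives 0 ≡ 0 (mod 3) but 0 ≡ 0 (mod 5), so the conjunction on the right does not hold.

(⇐) Conversely, if N ≡ 3 (mod 5) and N ≡ 3 (mod 6), then by the Chinese remainder theorem N ≡ 3 (mod 30). Since 3 ≡ 0 (mod 3) and 3 ∣ 30, we get N ≡ 0 (mod 3).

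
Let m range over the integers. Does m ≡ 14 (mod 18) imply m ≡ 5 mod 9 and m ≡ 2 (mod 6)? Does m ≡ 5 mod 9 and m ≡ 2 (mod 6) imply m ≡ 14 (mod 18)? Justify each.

(⇒) Suppose m ≡ 14 (mod 18); write m = 18j + 14. Since 9 ∣ 18, reducing mod 9 gives m ≡ 14 ≡ 5 (mod 9); since 6 ∣ 18, reducing mod 6 gives m ≡ 14 ≡ 2 (mod 6).

(⇐) Conversely, if m ≡ 5 (mod 9) and m ≡ 2 (mod 6), then by the Chinese remainder theorem m ≡ 14 (mod 18). This is exactly m ≡ 14 (mod 18).

Both directions hold; the statement is true.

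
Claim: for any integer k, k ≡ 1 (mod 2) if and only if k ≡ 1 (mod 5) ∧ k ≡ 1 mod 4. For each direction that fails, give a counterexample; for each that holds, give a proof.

Only the converse holds.

[⇒] This fails: k = 3 gives 3 ≡ 1 (mod 2) but 3 ≡ 3 (mod 5), so the conjunction on the right does not hold.

[⇐] Conversely, if k ≡ 1 (mod 5) and k ≡ 1 (mod 4), then by the Chinese remainder theorem k ≡ 1 (mod 20). Since 1 ≡ 1 (mod 2) and 2 ∣ 20, we get k ≡ 1 (mod 2).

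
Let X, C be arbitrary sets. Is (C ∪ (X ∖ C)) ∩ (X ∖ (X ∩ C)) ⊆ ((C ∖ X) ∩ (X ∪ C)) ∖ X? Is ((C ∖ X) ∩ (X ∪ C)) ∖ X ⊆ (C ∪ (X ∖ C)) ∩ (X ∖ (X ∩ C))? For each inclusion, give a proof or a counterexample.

Forward inclusion. This inclusion fails. Take X = {1}, C = ∅; then 1 ∈ (C ∪ (X ∖ C)) ∩ (X ∖ (X ∩ C)) but 1 ∉ ((C ∖ X) ∩ (X ∪ C)) ∖ X.

Reverse inclusion. This inclusion fails. Take X = ∅, C = {1}; then 1 ∈ ((C ∖ X) ∩ (X ∪ C)) ∖ X but 1 ∉ (C ∪ (X ∖ C)) ∩ (X ∖ (X ∩ C)).

Neither inclusion holds.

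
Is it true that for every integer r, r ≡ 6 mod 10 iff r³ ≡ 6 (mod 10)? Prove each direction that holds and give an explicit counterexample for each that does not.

The biconditional holds.

Forward direction. Suppose r ≡ 6 mod 10. Write r = 10j + 6. Then (10j + 6)³ = 1000j³ + 1800j² + 1080j + 216 = 10(100j³ + 180j² + 108j + 21) + 6, so r³ ≡ 6 (mod 10).

Converse. For the converse, argue contrapositively. If r ≢ 6 (mod 10), then r is congruent to one of 0, 1, 2, 3, 4, 5, 7, 8, 9 modulo 10, and these give r³ ≡ 0, 1, 8, 7, 4, 5, 3, 2, 9 respectively — never 6.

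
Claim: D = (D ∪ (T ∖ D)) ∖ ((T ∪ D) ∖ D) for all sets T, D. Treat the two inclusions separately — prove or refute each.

Forward inclusion. Let x ∈ D. Then either x ∈ D and x ∉ T; or x ∈ T ∩ D. In each case x ∈ (D ∪ (T ∖ D)) ∖ ((T ∪ D) ∖ D), so D ⊆ (D ∪ (T ∖ D)) ∖ ((T ∪ D) ∖ D).

Reverse inclusion. Let x ∈ (D ∪ (T ∖ D)) ∖ ((T ∪ D) ∖ D). Then either x ∈ D and x ∉ T; or x ∈ T ∩ D. In each case x ∈ D, so (D ∪ (T ∖ D)) ∖ ((T ∪ D) ∖ D) ⊆ D.

Both inclusions hold.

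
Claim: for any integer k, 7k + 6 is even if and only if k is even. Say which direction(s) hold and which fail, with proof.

[⇐] Suppose k is even; write k = 2j. Then 7k + 6 = 7·(2j) + 6 = 2·7j + 6, which is even.

[⇒] Suppose 7k + 6 is even. Since 7 is odd, 7k and k have the same parity, so 7k + 6 ≡ k + 6 (mod 2). As 6 is even, 7k + 6 is even exactly when k is even. Thus k is even.

Both implications hold.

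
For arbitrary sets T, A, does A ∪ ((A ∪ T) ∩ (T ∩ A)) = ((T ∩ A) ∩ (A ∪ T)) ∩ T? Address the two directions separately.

(⟹) This inclusion fails. Take T = ∅, A = {1}; then 1 ∈ A ∪ ((A ∪ T) ∩ (T ∩ A)) but 1 ∉ ((T ∩ A) ∩ (A ∪ T)) ∩ T.

(⟸) Let x ∈ ((T ∩ A) ∩ (A ∪ T)) ∩ T. Then x ∈ T ∩ A, from which x ∈ A ∪ ((A ∪ T) ∩ (T ∩ A)).

(⊆) fails; (⊇) holds.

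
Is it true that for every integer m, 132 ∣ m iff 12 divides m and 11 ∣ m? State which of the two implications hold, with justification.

[⇒] If 132 ∣ m, write m = 132q. Since 132 = 11·12, m = 12·(11q), so 12 ∣ m; and since 132 = 12·11, m = 11·(12q), so 11 ∣ m.

[⇐] Suppose 12 ∣ m and 11 ∣ m. Any common multiple of 12 and 11 is a multiple of their lcm; here gcd(12, 11) = 1, so lcm(12, 11) = 12·11 = 132, so 132 ∣ m.

The biconditional holds.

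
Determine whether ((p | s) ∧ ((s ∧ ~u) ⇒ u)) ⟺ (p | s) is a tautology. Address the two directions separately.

Only the forward direction holds.

(⟹) Assume the antecedent. If s is true, p | s reduces to true regardless of the other variables. If s is false, the antecedent forces (u = F, s = F, p = T) or (u = T, s = F, p = T), and p | s holds there. Either way p | s holds.

(⟸) This fails. Under u = F, s = T, p = F, the left side is false but the right side is true.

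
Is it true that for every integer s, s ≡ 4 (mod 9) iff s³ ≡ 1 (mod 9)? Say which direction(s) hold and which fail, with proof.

[⇒] Suppose s ≡ 4 (mod 9). Write s = 9j + 4. Then (9j + 4)³ = 729j³ + 972j² + 432j + 64 = 9(81j³ + 108j² + 48j + 7) + 1, so s³ ≡ 1 (mod 9).

[⇐] This fails: take s = 1. Then 1³ = 1 ≡ 1 (mod 9), yet 1 ≡ 1 (mod 9), not 4.

The forward direction holds; the converse fails.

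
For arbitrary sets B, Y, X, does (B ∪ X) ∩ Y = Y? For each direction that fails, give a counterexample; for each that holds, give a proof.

Only the forward inclusion holds.

(⟹) Let x ∈ (B ∪ X) ∩ Y. Then either x ∈ B ∩ Y and x ∉ X; or x ∈ Y ∩ X and x ∉ B; or x ∈ B ∩ Y ∩ X. In each case x ∈ Y, so (B ∪ X) ∩ Y ⊆ Y.

(⟸) This inclusion fails. Take B = ∅, Y = {1}, X = ∅; then 1 ∈ Y but 1 ∉ (B ∪ X) ∩ Y.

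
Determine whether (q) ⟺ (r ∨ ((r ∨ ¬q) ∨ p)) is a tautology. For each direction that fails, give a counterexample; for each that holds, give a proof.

(→) This fails. Under p = F, q = T, r = F, the left side is true but the right side is false.

(←) This fails. Under p = F, q = F, r = F, the left side is false but the right side is true.

(⇒) fails and (⇐) fails.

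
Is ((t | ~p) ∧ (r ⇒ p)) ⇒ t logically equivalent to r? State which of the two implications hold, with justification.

(⟸) Assume the antecedent. If p is true, ((t | ~p) ∧ (r ⇒ p)) ⇒ t reduces to true regardless of the other variables. If p is false, the antecedent forces (p = F, t = F, r = T) or (p = F, t = T, r = T), and ((t | ~p) ∧ (r ⇒ p)) ⇒ t holds there. Either way ((t | ~p) ∧ (r ⇒ p)) ⇒ t holds.

(⟹) This fails. Under p = T, t = F, r = F, the left side is true but the right side is false.

Only the reverse direction holds.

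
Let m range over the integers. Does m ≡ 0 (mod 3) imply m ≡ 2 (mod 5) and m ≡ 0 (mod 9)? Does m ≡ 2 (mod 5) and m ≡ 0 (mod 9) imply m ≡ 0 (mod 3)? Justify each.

(⇒) This fails: m = 0 gives 0 ≡ 0 (mod 3) but 0 ≡ 0 (mod 5), so the conjunction on the right does not hold.

(⇐) Conversely, if m ≡ 2 (mod 5) and m ≡ 0 (mod 9), then by the Chinese remainder theorem m ≡ 27 (mod 45). Since 27 ≡ 0 (mod 3) and 3 ∣ 45, we get m ≡ 0 (mod 3).

Only the converse holds.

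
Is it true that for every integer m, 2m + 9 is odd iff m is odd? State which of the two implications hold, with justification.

[⇒] This fails: take m = 4. Then 2m + 9 = 17, which is odd, yet m = 4 is even, not odd.

[⇐] Suppose m is odd. Since 2 is even, 2m is even for every m, so 2m + 9 has the same parity as 9, which is odd. Hence 2m + 9 is odd.

Only the reverse direction holds.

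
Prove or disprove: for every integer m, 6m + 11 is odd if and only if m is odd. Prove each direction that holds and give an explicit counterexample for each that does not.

Only the converse holds.

(⟹) This fails: take m = 6. Then 6m + 11 = 47, which is odd, yet m = 6 is even, not odd.

(⟸) Suppose m is odd. Since 6 is even, 6m is even for every m, so 6m + 11 has the same parity as 11, which is odd. Hence 6m + 11 is odd.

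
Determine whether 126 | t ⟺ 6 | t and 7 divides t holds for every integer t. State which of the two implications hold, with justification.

Converse. This fails: take t = 42. Both 6 ∣ 42 and 7 ∣ 42, yet 42 is not a multiple of 126 (since 42 = 0·126 + 42), so 126 ∤ 42.

Forward direction. If 126 ∣ t, write t = 126q. Since 126 = 21·6, t = 6·(21q), so 6 ∣ t; and since 126 = 18·7, t = 7·(18q), so 7 ∣ t.

The forward direction holds; the converse fails.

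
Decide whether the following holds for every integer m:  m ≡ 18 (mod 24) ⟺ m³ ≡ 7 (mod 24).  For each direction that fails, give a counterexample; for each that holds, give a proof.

(⇒) fails and (⇐) fails.

Forward direction. This fails: take m = 18. Then 18 ≡ 18 (mod 24), but 18³ = 5832 ≡ 0 (mod 24), not 7.

Converse. This fails: take m = 7. Then 7³ = 343 ≡ 7 (mod 24), yet 7 ≡ 7 (mod 24), not 18.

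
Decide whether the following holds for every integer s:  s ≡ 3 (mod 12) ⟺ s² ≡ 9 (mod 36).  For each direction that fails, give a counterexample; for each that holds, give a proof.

Only the forward implication holds.

(←) This fails: take s = 9. Then 9² = 81 ≡ 9 (mod 36), yet 9 ≡ 9 (mod 12), not 3.

(→) Suppose s ≡ 3 (mod 12). Working modulo 36, s ∈ {3, 15, 27}; for each such r, r² ≡ 9 (mod 36).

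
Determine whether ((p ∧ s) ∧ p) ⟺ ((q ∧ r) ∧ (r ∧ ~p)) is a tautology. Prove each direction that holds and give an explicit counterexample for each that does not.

Both directions fail.

(⇒) This fails. Under p = T, q = F, s = T, r = T, the left side is true but the right side is false.

(⇐) This fails. Under p = F, q = T, s = F, r = T, the left side is false but the right side is true.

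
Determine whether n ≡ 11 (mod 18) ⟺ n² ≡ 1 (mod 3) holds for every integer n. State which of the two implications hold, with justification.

Only the forward direction holds.

(⇒) Suppose n ≡ 11 (mod 18). Then n² ≡ 11² = 121 (mod 18), and since 3 ∣ 18, also n² ≡ 1 (mod 3).

(⇐) This fails: take n = 1. Then 1² = 1 ≡ 1 (mod 3), yet 1 ≡ 1 (mod 18), not 11.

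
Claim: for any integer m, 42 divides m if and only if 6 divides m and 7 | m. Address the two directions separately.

The biconditional holds.

(⟸) Suppose 6 ∣ m and 7 ∣ m. Any common multiple of 6 and 7 is a multiple of their lcm; here gcd(6, 7) = 1, so lcm(6, 7) = 6·7 = 42, so 42 ∣ m.

(⟹) If 42 ∣ m, write m = 42q. Since 42 = 7·6, m = 6·(7q), so 6 ∣ m; and since 42 = 6·7, m = 7·(6q), so 7 ∣ m.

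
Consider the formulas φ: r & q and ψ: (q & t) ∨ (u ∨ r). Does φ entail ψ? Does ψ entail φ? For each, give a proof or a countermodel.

Only the forward direction holds.

(→) Assume the antecedent. If r is true, (q & t) ∨ (u ∨ r) reduces to true regardless of the other variables. If r is false, the antecedent cannot hold. Either way (q & t) ∨ (u ∨ r) holds.

(←) This fails. Under r = T, q = F, u = F, t = F, the left side is false but the right side is true.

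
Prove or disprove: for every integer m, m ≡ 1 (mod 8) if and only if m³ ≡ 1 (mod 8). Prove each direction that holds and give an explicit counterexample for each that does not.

Both directions hold; the statement is true.

(⇐) Suppose m³ ≡ 1 (mod 8). The only residue r in {0, …, 7} with r³ ≡ 1 (mod 8) is r = 1, so m ≡ 1 (mod 8).

(⇒) Suppose m ≡ 1 (mod 8). Write m = 8j + 1. Then (8j + 1)³ = 512j³ + 192j² + 24j + 1 = 8(64j³ + 24j² + 3j) + 1, so m³ ≡ 1 (mod 8).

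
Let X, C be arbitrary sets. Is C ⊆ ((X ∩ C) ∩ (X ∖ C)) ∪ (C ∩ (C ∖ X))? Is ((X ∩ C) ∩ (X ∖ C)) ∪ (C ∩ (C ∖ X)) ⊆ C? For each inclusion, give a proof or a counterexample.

Only the reverse inclusion holds.

(⟹) This inclusion fails. Take X = {1}, C = {1}; then 1 ∈ C but 1 ∉ ((X ∩ C) ∩ (X ∖ C)) ∪ (C ∩ (C ∖ X)).

(⟸) Let x ∈ ((X ∩ C) ∩ (X ∖ C)) ∪ (C ∩ (C ∖ X)). Then x ∈ C and x ∉ X, from which x ∈ C.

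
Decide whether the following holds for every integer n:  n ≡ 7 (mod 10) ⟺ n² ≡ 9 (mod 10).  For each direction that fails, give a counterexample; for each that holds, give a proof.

Only the forward direction holds.

[⇒] Suppose n ≡ 7 (mod 10). Write n = 10j + 7. Then (10j + 7)² = 100j² + 140j + 49 = 10(10j² + 14j + 4) + 9, so n² ≡ 9 (mod 10).

[⇐] This fails: take n = 3. Then 3² = 9 ≡ 9 (mod 10), yet 3 ≡ 3 (mod 10), not 7.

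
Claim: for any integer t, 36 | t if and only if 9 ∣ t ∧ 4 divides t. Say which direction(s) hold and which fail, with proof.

Both implications hold.

Forward direction. If 36 ∣ t, write t = 36q. Since 36 = 4·9, t = 9·(4q), so 9 ∣ t; and since 36 = 9·4, t = 4·(9q), so 4 ∣ t.

Converse. Suppose 9 ∣ t and 4 ∣ t. Any common multiple of 9 and 4 is a multiple of their lcm; here gcd(9, 4) = 1, so lcm(9, 4) = 9·4 = 36, so 36 ∣ t.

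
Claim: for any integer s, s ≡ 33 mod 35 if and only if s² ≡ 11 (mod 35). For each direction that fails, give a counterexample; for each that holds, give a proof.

(→) This fails: take s = 33. Then 33 ≡ 33 (mod 35), but 33² = 1089 ≡ 4 (mod 35), not 11.

(←) This fails: take s = 9. Then 9² = 81 ≡ 11 (mod 35), yet 9 ≡ 9 (mod 35), not 33.

(⇒) fails and (⇐) fails.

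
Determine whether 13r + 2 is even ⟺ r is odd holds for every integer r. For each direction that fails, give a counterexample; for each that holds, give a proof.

Neither implication holds.

(→) This fails: r = 0 gives 13r + 2 = 2, which is even, but 0 is even, not odd.

(←) This also fails: r = 3 is odd, but 13r + 2 = 41 is odd, not even.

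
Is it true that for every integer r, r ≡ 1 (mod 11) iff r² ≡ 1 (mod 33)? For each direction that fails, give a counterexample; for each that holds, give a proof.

Neither direction holds.

Forward direction. This fails: take r = 12. Then 12 ≡ 1 (mod 11), but 12² = 144 ≡ 12 (mod 33), not 1.

Converse. This fails: take r = 10. Then 10² = 100 ≡ 1 (mod 33), yet 10 ≡ 10 (mod 11), not 1.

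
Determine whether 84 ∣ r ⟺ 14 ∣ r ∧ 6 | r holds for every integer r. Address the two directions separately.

(⇒) If 84 ∣ r, write r = 84q. Since 84 = 6·14, r = 14·(6q), so 14 ∣ r; and since 84 = 14·6, r = 6·(14q), so 6 ∣ r.

(⇐) This fails: take r = 42. Both 14 ∣ 42 and 6 ∣ 42, yet 42 is not a multiple of 84 (since 42 = 0·84 + 42), so 84 ∤ 42.

(⇒) holds; (⇐) fails.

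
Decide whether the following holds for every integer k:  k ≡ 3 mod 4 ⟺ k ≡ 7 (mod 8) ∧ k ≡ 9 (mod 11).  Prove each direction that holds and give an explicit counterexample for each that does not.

Only the reverse direction holds.

Forward direction. This fails: k = 3 gives 3 ≡ 3 (mod 4) but 3 ≡ 3 (mod 8), so the conjunction on the right does not hold.

Converse. If k ≡ 7 (mod 8) and k ≡ 9 (mod 11), then by the Chinese remainder theorem k ≡ 31 (mod 88). Since 31 ≡ 3 (mod 4) and 4 ∣ 88, we get k ≡ 3 (mod 4).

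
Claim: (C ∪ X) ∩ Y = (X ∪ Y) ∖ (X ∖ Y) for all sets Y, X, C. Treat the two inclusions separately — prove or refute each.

(⟸) This inclusion fails. Take Y = {1}, X = ∅, C = ∅; then 1 ∈ (X ∪ Y) ∖ (X ∖ Y) but 1 ∉ (C ∪ X) ∩ Y.

(⟹) Let x ∈ (C ∪ X) ∩ Y. Then either x ∈ Y ∩ X and x ∉ C; or x ∈ Y ∩ C and x ∉ X; or x ∈ Y ∩ X ∩ C. In each case x ∈ (X ∪ Y) ∖ (X ∖ Y), so (C ∪ X) ∩ Y ⊆ (X ∪ Y) ∖ (X ∖ Y).

The sets are not equal: only the forward inclusion holds.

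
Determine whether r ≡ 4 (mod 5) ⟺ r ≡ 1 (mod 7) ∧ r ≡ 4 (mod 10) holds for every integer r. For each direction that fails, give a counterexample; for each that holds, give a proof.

Forward direction. This fails: r = 34 gives 34 ≡ 4 (mod 5) but 34 ≡ 6 (mod 7), so the conjunction on the right does not hold.

Converse. If r ≡ 1 (mod 7) and r ≡ 4 (mod 10), then by the Chinese remainder theorem r ≡ 64 (mod 70). Since 64 ≡ 4 (mod 5) and 5 ∣ 70, we get r ≡ 4 (mod 5).

Only the reverse direction holds.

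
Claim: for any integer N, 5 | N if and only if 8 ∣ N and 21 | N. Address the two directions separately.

(→) This fails: take N = 5. Certainly 5 ∣ 5, but 8 ∤ 5.

(←) This fails: take N = 168. Both 8 ∣ 168 and 21 ∣ 168, yet 168 is not a multiple of 5 (since 168 = 33·5 + 3), so 5 ∤ 168.

Neither implication holds.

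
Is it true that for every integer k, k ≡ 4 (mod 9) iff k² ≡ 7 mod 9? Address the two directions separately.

Only the forward direction holds.

[⇒] Suppose k ≡ 4 (mod 9). Write k = 9j + 4. Then (9j + 4)² = 81j² + 72j + 16 = 9(9j² + 8j + 1) + 7, so k² ≡ 7 (mod 9).

[⇐] This fails: take k = 5. Then 5² = 25 ≡ 7 (mod 9), yet 5 ≡ 5 (mod 9), not 4.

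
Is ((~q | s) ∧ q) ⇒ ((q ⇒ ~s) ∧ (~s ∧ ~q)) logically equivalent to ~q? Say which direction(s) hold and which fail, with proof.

(⇒) fails; (⇐) holds.

Converse. Assume the antecedent. If q is true, the antecedent cannot hold. If q is false, the consequent reduces to true regardless of the other variables. Either way the consequent holds.

Forward direction. This fails. Under q = T, s = F, the left side is true but the right side is false.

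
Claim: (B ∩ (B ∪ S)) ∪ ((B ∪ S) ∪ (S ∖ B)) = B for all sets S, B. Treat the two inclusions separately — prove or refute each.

(⊇) Let x ∈ B. Then either x ∈ B and x ∉ S; or x ∈ S ∩ B. In each case x ∈ (B ∩ (B ∪ S)) ∪ ((B ∪ S) ∪ (S ∖ B)), so B ⊆ (B ∩ (B ∪ S)) ∪ ((B ∪ S) ∪ (S ∖ B)).

(⊆) This inclusion fails. Take S = {1}, B = ∅; then 1 ∈ (B ∩ (B ∪ S)) ∪ ((B ∪ S) ∪ (S ∖ B)) but 1 ∉ B.

(⊆) fails; (⊇) holds.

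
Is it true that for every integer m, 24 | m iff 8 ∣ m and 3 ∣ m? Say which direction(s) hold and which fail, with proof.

The biconditional holds.

(←) Suppose 8 ∣ m and 3 ∣ m. Any common multiple of 8 and 3 is a multiple of their lcm; here gcd(8, 3) = 1, so lcm(8, 3) = 8·3 = 24, so 24 ∣ m.

(→) If 24 ∣ m, write m = 24q. Since 24 = 3·8, m = 8·(3q), so 8 ∣ m; and since 24 = 8·3, m = 3·(8q), so 3 ∣ m.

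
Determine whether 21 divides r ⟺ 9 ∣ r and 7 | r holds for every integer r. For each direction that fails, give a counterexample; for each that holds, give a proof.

(⇒) fails; (⇐) holds.

Converse. Suppose 9 ∣ r and 7 ∣ r. Any common multiple of 9 and 7 is a multiple of their lcm; here gcd(9, 7) = 1, so lcm(9, 7) = 9·7 = 63, so 63 ∣ r. Since 21 ∣ 63, it follows that 21 ∣ r.

Forward direction. This fails: take r = 21. Certainly 21 ∣ 21, but 9 ∤ 21.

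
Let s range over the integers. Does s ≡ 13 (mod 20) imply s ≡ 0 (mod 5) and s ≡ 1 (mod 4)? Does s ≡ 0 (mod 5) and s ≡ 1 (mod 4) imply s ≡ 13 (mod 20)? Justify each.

(→) This fails: s = 13 gives 13 ≡ 13 (mod 20) but 13 ≡ 3 (mod 5), so the conjunction on the right does not hold.

(←) This fails: s = 5 satisfies both congruences on the right (5 ≡ 0 mod 5 and 5 ≡ 1 mod 4) yet 5 ≡ 5 (mod 20), not 13.

(⇒) fails and (⇐) fails.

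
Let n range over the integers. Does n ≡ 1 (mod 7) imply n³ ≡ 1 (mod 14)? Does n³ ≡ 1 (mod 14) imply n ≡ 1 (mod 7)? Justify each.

(⇒) fails and (⇐) fails.

(⟹) This fails: take n = 8. Then 8 ≡ 1 (mod 7), but 8³ = 512 ≡ 8 (mod 14), not 1.

(⟸) This fails: take n = 9. Then 9³ = 729 ≡ 1 (mod 14), yet 9 ≡ 2 (mod 7), not 1.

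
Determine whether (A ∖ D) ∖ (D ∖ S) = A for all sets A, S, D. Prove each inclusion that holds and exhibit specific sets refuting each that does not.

Only the forward inclusion holds.

(⊆) Let x ∈ (A ∖ D) ∖ (D ∖ S). Then either x ∈ A and x ∉ S, D; or x ∈ A ∩ S and x ∉ D. In each case x ∈ A, so (A ∖ D) ∖ (D ∖ S) ⊆ A.

(⊇) This inclusion fails. Take A = {1}, S = ∅, D = {1}; then 1 ∈ A but 1 ∉ (A ∖ D) ∖ (D ∖ S).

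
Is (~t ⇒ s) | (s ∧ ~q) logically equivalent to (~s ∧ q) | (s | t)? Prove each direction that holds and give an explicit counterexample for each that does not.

Only the forward direction holds.

(→) Assume the antecedent. If t is true, (~s ∧ q) | (s | t) reduces to true regardless of the other variables. If t is false, the antecedent forces (t = F, s = T, q = F) or (t = F, s = T, q = T), and (~s ∧ q) | (s | t) holds there. Either way (~s ∧ q) | (s | t) holds.

(←) This fails. Under t = F, s = F, q = T, the left side is false but the right side is true.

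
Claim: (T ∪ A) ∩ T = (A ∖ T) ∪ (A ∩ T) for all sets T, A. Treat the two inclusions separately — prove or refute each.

Both inclusions fail.

Forward inclusion. This inclusion fails. Take T = {1}, A = ∅; then 1 ∈ (T ∪ A) ∩ T but 1 ∉ (A ∖ T) ∪ (A ∩ T).

Reverse inclusion. This inclusion fails. Take T = ∅, A = {1}; then 1 ∈ (A ∖ T) ∪ (A ∩ T) but 1 ∉ (T ∪ A) ∩ T.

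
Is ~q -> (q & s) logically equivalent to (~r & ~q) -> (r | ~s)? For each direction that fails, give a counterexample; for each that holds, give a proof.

(⇒) holds; (⇐) fails.

(⟹) Assume the antecedent. If q is true, (~r & ~q) -> (r | ~s) reduces to true regardless of the other variables. If q is false, the antecedent cannot hold. Either way (~r & ~q) -> (r | ~s) holds.

(⟸) This fails. Under q = F, r = F, s = F, the left side is false but the right side is true.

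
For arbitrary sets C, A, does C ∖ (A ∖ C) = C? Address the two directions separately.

The two sets are equal.

(⊆) Let x ∈ C ∖ (A ∖ C). Then either x ∈ C and x ∉ A; or x ∈ C ∩ A. In each case x ∈ C, so C ∖ (A ∖ C) ⊆ C.

(⊇) Let x ∈ C. Then either x ∈ C and x ∉ A; or x ∈ C ∩ A. In each case x ∈ C ∖ (A ∖ C), so C ⊆ C ∖ (A ∖ C).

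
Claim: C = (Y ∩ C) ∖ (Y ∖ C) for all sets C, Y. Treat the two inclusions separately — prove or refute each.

Only the reverse inclusion holds.

Forward inclusion. This inclusion fails. Take C = {1}, Y = ∅; then 1 ∈ C but 1 ∉ (Y ∩ C) ∖ (Y ∖ C).

Reverse inclusion. Let x ∈ (Y ∩ C) ∖ (Y ∖ C). Then x ∈ C ∩ Y, from which x ∈ C.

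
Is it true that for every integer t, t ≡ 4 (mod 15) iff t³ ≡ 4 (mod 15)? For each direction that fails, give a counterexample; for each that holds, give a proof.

Forward direction. Suppose t ≡ 4 (mod 15). Write t = 15j + 4. Then (15j + 4)³ = 3375j³ + 2700j² + 720j + 64 = 15(225j³ + 180j² + 48j + 4) + 4, so t³ ≡ 4 (mod 15).

Converse. Suppose t³ ≡ 4 (mod 15). The only residue r in {0, …, 14} with r³ ≡ 4 (mod 15) is r = 4, so t ≡ 4 (mod 15).

Both directions hold.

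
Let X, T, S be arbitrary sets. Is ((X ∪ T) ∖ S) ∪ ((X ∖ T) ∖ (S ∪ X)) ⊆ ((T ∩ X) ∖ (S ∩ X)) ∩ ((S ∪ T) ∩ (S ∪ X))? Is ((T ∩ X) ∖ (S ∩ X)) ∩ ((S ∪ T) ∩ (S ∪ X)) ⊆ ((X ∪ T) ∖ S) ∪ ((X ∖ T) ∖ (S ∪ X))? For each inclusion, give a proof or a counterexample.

(⟹) This inclusion fails. Take X = {1}, T = ∅, S = ∅; then 1 ∈ ((X ∪ T) ∖ S) ∪ ((X ∖ T) ∖ (S ∪ X)) but 1 ∉ ((T ∩ X) ∖ (S ∩ X)) ∩ ((S ∪ T) ∩ (S ∪ X)).

(⟸) Let x ∈ ((T ∩ X) ∖ (S ∩ X)) ∩ ((S ∪ T) ∩ (S ∪ X)). Then x ∈ X ∩ T and x ∉ S, from which x ∈ ((X ∪ T) ∖ S) ∪ ((X ∖ T) ∖ (S ∪ X)).

The sets are not equal: only the reverse inclusion holds.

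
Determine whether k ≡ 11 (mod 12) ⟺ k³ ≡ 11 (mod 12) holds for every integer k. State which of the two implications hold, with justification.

(→) Suppose k ≡ 11 (mod 12). Write k = 12j + 11. Then (12j + 11)³ = 1728j³ + 4752j² + 4356j + 1331 = 12(144j³ + 396j² + 363j + 110) + 11, so k³ ≡ 11 (mod 12).

(←) For the converse, argue contrapositively. If k ≢ 11 (mod 12), then k is congruent to one of 0, 1, 2, 3, 4, 5, 6, 7, 8, 9, 10 modulo 12, and these give k³ ≡ 0, 1, 8, 3, 4, 5, 0, 7, 8, 9, 4 respectively — never 11.

The biconditional holds.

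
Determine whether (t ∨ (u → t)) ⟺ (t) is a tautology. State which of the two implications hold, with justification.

(⇒) This fails. Under u = F, t = F, the left side is true but the right side is false.

(⇐) Assume the antecedent. If u is true, the antecedent forces (u = T, t = T), and t ∨ (u → t) holds there. If u is false, t ∨ (u → t) reduces to true regardless of the other variables. Either way t ∨ (u → t) holds.

Only the reverse direction holds.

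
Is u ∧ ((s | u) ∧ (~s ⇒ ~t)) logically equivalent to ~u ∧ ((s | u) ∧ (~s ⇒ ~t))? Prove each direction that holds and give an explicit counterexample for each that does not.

[⇒] This fails. Under s = F, t = F, u = T, the left side is true but the right side is false.

[⇐] This fails. Under s = T, t = F, u = F, the left side is false but the right side is true.

(⇒) fails and (⇐) fails.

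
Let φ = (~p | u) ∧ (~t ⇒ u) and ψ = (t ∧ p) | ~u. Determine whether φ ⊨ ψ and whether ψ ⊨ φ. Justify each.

(⇒) This fails. Under u = T, p = F, t = F, the left side is true but the right side is false.

(⇐) This fails. Under u = F, p = F, t = F, the left side is false but the right side is true.

Both directions fail.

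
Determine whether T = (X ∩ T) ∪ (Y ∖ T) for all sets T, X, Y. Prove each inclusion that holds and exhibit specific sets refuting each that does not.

Both inclusions fail.

Forward inclusion. This inclusion fails. Take T = {1}, X = ∅, Y = ∅; then 1 ∈ T but 1 ∉ (X ∩ T) ∪ (Y ∖ T).

Reverse inclusion. This inclusion fails. Take T = ∅, X = ∅, Y = {1}; then 1 ∈ (X ∩ T) ∪ (Y ∖ T) but 1 ∉ T.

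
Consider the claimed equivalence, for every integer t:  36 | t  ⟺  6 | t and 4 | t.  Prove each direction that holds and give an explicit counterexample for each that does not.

(→) If 36 ∣ t, write t = 36q. Since 36 = 6·6, t = 6·(6q), so 6 ∣ t; and since 36 = 9·4, t = 4·(9q), so 4 ∣ t.

(←) This fails: take t = 12. Both 6 ∣ 12 and 4 ∣ 12, yet 12 is not a multiple of 36 (since 12 = 0·36 + 12), so 36 ∤ 12.

The forward direction holds; the converse fails.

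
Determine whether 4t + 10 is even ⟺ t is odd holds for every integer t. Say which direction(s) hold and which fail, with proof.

(⇒) This fails: take t = 2. Then 4t + 10 = 18, which is even, yet t = 2 is even, not odd.

(⇐) Suppose t is odd. Since 4 is even, 4t is even for every t, so 4t + 10 has the same parity as 10, which is even. Hence 4t + 10 is even.

The forward direction fails; the converse holds.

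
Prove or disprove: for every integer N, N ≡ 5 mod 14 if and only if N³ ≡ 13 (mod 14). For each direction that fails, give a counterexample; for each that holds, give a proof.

The forward direction holds; the converse fails.

Forward direction. Suppose N ≡ 5 mod 14. Write N = 14j + 5. Then (14j + 5)³ = 2744j³ + 2940j² + 1050j + 125 = 14(196j³ + 210j² + 75j + 8) + 13, so N³ ≡ 13 (mod 14).

Converse. This fails: take N = 3. Then 3³ = 27 ≡ 13 (mod 14), yet 3 ≡ 3 (mod 14), not 5.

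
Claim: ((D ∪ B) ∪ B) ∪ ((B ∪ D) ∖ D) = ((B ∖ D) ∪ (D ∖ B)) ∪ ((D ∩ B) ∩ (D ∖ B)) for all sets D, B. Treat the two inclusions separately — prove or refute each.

(⟹) This inclusion fails. Take D = {1}, B = {1}; then 1 ∈ ((D ∪ B) ∪ B) ∪ ((B ∪ D) ∖ D) but 1 ∉ ((B ∖ D) ∪ (D ∖ B)) ∪ ((D ∩ B) ∩ (D ∖ B)).

(⟸) Let x ∈ ((B ∖ D) ∪ (D ∖ B)) ∪ ((D ∩ B) ∩ (D ∖ B)). Then either x ∈ D and x ∉ B; or x ∈ B and x ∉ D. In each case x ∈ ((D ∪ B) ∪ B) ∪ ((B ∪ D) ∖ D), so ((B ∖ D) ∪ (D ∖ B)) ∪ ((D ∩ B) ∩ (D ∖ B)) ⊆ ((D ∪ B) ∪ B) ∪ ((B ∪ D) ∖ D).

Only the reverse inclusion holds.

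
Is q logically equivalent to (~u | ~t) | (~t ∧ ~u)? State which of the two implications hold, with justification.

Forward direction. This fails. Under q = T, t = T, u = T, the left side is true but the right side is false.

Converse. This fails. Under q = F, t = F, u = F, the left side is false but the right side is true.

(⇒) fails and (⇐) fails.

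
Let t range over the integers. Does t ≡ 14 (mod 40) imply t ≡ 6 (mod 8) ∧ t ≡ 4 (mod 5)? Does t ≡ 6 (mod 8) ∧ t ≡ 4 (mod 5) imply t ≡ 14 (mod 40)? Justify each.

Both directions hold; the statement is true.

(→) Suppose t ≡ 14 (mod 40); write t = 40j + 14. Since 8 ∣ 40, reducing mod 8 gives t ≡ 14 ≡ 6 (mod 8); since 5 ∣ 40, reducing mod 5 gives t ≡ 14 ≡ 4 (mod 5).

(←) Conversely, if t ≡ 6 (mod 8) and t ≡ 4 (mod 5), then by the Chinese remainder theorem t ≡ 14 (mod 40). This is exactly t ≡ 14 (mod 40).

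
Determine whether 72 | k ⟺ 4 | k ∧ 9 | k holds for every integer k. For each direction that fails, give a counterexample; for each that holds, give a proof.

(⇒) holds; (⇐) fails.

[⇒] If 72 ∣ k, write k = 72q. Since 72 = 18·4, k = 4·(18q), so 4 ∣ k; and since 72 = 8·9, k = 9·(8q), so 9 ∣ k.

[⇐] This fails: take k = 36. Both 4 ∣ 36 and 9 ∣ 36, yet 36 is not a multiple of 72 (since 36 = 0·72 + 36), so 72 ∤ 36.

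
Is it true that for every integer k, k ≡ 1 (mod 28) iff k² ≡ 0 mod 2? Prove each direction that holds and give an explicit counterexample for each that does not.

Both directions fail.

(⇒) This fails: take k = 1. Then 1 ≡ 1 (mod 28), but 1² = 1 ≡ 1 (mod 2), not 0.

(⇐) This fails: take k = 0. Then 0² = 0 ≡ 0 (mod 2), yet 0 ≡ 0 (mod 28), not 1.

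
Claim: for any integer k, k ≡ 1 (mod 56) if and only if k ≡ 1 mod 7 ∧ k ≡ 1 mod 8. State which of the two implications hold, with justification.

Both directions hold; the statement is true.

(⟹) Suppose k ≡ 1 (mod 56); write k = 56j + 1. Since 7 ∣ 56, reducing mod 7 gives k ≡ 1 (mod 7); since 8 ∣ 56, reducing mod 8 gives k ≡ 1 (mod 8).

(⟸) Conversely, if k ≡ 1 (mod 7) and k ≡ 1 (mod 8), then by the Chinese remainder theorem k ≡ 1 (mod 56). This is exactly k ≡ 1 (mod 56).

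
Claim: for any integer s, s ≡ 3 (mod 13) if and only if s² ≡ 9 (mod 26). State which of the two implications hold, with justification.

(⇒) fails and (⇐) fails.

(⇒) This fails: take s = 16. Then 16 ≡ 3 (mod 13), but 16² = 256 ≡ 22 (mod 26), not 9.

(⇐) This fails: take s = 23. Then 23² = 529 ≡ 9 (mod 26), yet 23 ≡ 10 (mod 13), not 3.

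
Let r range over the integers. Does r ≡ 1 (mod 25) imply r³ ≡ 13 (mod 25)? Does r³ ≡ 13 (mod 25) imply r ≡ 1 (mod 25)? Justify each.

(⟹) This fails: take r = 1. Then 1 ≡ 1 (mod 25), but 1³ = 1 ≡ 1 (mod 25), not 13.

(⟸) This fails: take r = 17. Then 17³ = 4913 ≡ 13 (mod 25), yet 17 ≡ 17 (mod 25), not 1.

Both directions fail.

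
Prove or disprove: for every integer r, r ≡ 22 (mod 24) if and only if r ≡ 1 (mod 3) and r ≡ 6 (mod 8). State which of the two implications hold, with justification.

The biconditional holds.

Forward direction. Suppose r ≡ 22 (mod 24); write r = 24j + 22. Since 3 ∣ 24, reducing mod 3 gives r ≡ 22 ≡ 1 (mod 3); since 8 ∣ 24, reducing mod 8 gives r ≡ 22 ≡ 6 (mod 8).

Converse. If r ≡ 1 (mod 3) and r ≡ 6 (mod 8), then by the Chinese remainder theorem r ≡ 22 (mod 24). This is exactly r ≡ 22 (mod 24).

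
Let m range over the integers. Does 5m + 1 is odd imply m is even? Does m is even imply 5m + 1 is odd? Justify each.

(⇒) Suppose 5m + 1 is odd. Since 5 is odd, 5m and m have the same parity, so 5m + 1 ≡ m + 1 (mod 2). As 1 is odd, 5m + 1 is odd exactly when m is even. Thus m is even.

(⇐) Conversely, suppose m is even; write m = 2j. Then 5m + 1 = 5·(2j) + 1 = 2·5j + 1, which is odd.

Equivalent; both directions hold.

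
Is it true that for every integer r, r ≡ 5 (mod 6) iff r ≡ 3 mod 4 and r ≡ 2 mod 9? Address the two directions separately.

Only the converse holds.

(⇒) This fails: r = 35 gives 35 ≡ 5 (mod 6) but 35 ≡ 8 (mod 9), so the conjunction on the right does not hold.

(⇐) Conversely, if r ≡ 3 (mod 4) and r ≡ 2 (mod 9), then by the Chinese remainder theorem r ≡ 11 (mod 36). Since 11 ≡ 5 (mod 6) and 6 ∣ 36, we get r ≡ 5 (mod 6).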